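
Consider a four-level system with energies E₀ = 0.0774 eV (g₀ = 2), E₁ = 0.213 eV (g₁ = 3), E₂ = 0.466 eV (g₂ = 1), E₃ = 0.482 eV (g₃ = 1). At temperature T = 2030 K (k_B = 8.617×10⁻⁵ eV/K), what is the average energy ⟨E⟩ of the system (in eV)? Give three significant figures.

0.153 eV

k_BT = 8.617×10⁻⁵ × 2030 K = 0.17493 eV.
Eᵢ/kT = 0.44246, 1.2176, 2.6639, 2.7554.
Z = Σ gᵢe^(−Eᵢ/kT) = 2·e^(−0.44246) + 3·e^(−1.2176) + 1·e^(−2.6639) + 1·e^(−2.7554) = 1.2849 + 0.88782 + 0.069676 + 0.063584 = 2.3060.
⟨E⟩ = Σ Eᵢ gᵢe^(−Eᵢ/kT) / Z = (0.0774·1.2849 + 0.213·0.88782 + 0.466·0.069676 + 0.482·0.063584) / 2.3060 = 0.153 eV.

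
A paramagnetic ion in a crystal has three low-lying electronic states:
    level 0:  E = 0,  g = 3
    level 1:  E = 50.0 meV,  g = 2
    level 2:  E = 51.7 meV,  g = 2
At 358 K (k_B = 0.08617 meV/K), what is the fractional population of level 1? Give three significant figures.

0.105

k_BT = 0.08617 × 358 K = 30.849 meV.
Eᵢ/kT = 0, 1.6208, 1.6759.
Z = Σ gᵢe^(−Eᵢ/kT) = 3·e^(−0) + 2·e^(−1.6208) + 2·e^(−1.6759) = 3.0000 + 0.39548 + 0.37428 = 3.7698.
P₁ = g₁ e^(−E₁/kT) / Z = 0.39548/3.7698 = 0.105.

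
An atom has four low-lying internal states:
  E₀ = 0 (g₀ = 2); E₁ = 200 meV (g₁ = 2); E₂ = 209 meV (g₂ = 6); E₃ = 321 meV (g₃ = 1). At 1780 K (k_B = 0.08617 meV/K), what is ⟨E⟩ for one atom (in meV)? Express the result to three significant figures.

k_BT = 0.08617 × 1780 K = 153.38 meV.
Eᵢ/kT = 0, 1.3040, 1.3626, 2.0928.
Z = Σ gᵢe^(−Eᵢ/kT) = 2·e^(−0) + 2·e^(−1.3040) + 6·e^(−1.3626) + 1·e^(−2.0928) = 2.0000 + 0.54289 + 1.5360 + 0.12334 = 4.2022.
⟨E⟩ = Σ Eᵢ gᵢe^(−Eᵢ/kT) / Z = (0·2.0000 + 200·0.54289 + 209·1.5360 + 321·0.12334) / 4.2022 = 112 meV.

112 meV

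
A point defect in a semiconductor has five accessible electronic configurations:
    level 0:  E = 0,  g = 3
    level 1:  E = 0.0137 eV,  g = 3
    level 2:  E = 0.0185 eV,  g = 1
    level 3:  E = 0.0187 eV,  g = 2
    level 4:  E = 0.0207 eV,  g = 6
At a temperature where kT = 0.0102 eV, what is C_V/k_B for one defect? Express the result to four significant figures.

0.7519

Eᵢ/kT = 0, 1.34314, 1.81373, 1.83333, 2.02941.
Z = Σ gᵢe^(−Eᵢ/kT) = 3·e^(−0) + 3·e^(−1.34314) + 1·e^(−1.81373) + 2·e^(−1.83333) + 6·e^(−2.02941) = 3.00000 + 0.783074 + 0.163045 + 0.319761 + 0.788478 = 5.05436.
⟨E⟩ = 0.00713156 eV, ⟨E²⟩ = 0.000129086 eV².
C_V/k_B = (⟨E²⟩ − ⟨E⟩²)/(kT)² = (0.000129086 − 0.0000508591)/0.000104040 = 0.7519.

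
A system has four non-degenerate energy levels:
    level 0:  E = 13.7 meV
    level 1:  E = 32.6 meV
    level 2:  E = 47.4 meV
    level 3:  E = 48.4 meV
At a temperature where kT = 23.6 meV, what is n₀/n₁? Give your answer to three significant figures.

n₀/n₁ = exp[−(E₀−E₁)/kT] = exp(−(-18.9 meV)/(23.6 meV)) = exp(0.80085) = 2.23.

2.23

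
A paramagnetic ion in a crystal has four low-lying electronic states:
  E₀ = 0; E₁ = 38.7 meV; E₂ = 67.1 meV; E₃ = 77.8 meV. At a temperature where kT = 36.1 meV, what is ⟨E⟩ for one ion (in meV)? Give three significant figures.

20.3 meV

Eᵢ/kT = 0, 1.0720, 1.8587, 2.1551.
Z = Σ e^(−Eᵢ/kT) = e^(−0) + e^(−1.0720) + e^(−1.8587) + e^(−2.1551) = 1.0000 + 0.34232 + 0.15588 + 0.11589 = 1.6141.
⟨E⟩ = Σ Eᵢ e^(−Eᵢ/kT) / Z = (0·1.0000 + 38.7·0.34232 + 67.1·0.15588 + 77.8·0.11589) / 1.6141 = 20.3 meV.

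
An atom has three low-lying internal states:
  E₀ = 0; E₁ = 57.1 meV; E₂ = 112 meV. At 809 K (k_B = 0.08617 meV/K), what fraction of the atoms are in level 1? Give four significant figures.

0.2686

k_BT = 0.08617 × 809 K = 69.7115 meV.
Eᵢ/kT = 0, 0.819090, 1.60662.
Z = Σ e^(−Eᵢ/kT) = e^(−0) + e^(−0.819090) + e^(−1.60662) = 1.00000 + 0.440833 + 0.200564 = 1.64140.
P₁ = e^(−E₁/kT) / Z = 0.440833/1.64140 = 0.2686.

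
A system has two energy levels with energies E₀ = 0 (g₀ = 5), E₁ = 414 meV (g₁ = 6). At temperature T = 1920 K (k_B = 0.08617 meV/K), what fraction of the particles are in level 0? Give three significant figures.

k_BT = 0.08617 × 1920 K = 165.45 meV.
Eᵢ/kT = 0, 2.5023.
Z = Σ gᵢe^(−Eᵢ/kT) = 5·e^(−0) + 6·e^(−2.5023) = 5.0000 + 0.49138 = 5.4914.
P₀ = g₀ e^(−E₀/kT) / Z = 5.0000/5.4914 = 0.911.

0.911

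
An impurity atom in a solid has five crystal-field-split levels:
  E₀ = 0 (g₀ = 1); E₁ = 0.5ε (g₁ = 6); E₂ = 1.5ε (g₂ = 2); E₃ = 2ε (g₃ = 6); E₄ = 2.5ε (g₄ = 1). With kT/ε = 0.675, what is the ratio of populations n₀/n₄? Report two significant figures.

41

n₀/n₄ = (g₀/g₄) exp[−(E₀−E₄)/kT] = (1/1) × exp(−(-2.5ε)/(0.675ε)) = (1/1) × exp(3.704) = 41.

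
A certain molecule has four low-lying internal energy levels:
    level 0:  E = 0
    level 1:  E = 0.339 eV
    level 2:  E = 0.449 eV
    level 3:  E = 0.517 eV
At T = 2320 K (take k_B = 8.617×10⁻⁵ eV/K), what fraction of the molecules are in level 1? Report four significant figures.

k_BT = 8.617×10⁻⁵ × 2320 K = 0.199914 eV.
Eᵢ/kT = 0, 1.69573, 2.24597, 2.58611.
Z = Σ e^(−Eᵢ/kT) = e^(−0) + e^(−1.69573) + e^(−2.24597) + e^(−2.58611) = 1.00000 + 0.183465 + 0.105825 + 0.0753124 = 1.36460.
P₁ = e^(−E₁/kT) / Z = 0.183465/1.36460 = 0.1344.

0.1344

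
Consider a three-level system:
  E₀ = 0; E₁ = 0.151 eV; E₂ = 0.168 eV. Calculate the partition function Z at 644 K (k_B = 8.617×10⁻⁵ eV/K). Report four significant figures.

Z = 1.114

k_BT = 8.617×10⁻⁵ × 644 K = 0.0554935 eV.
Eᵢ/kT = 0, 2.72104, 3.02738.
Z = Σ e^(−Eᵢ/kT) = e^(−0) + e^(−2.72104) + e^(−3.02738) = 1.00000 + 0.0658063 + 0.0484424 = 1.11425.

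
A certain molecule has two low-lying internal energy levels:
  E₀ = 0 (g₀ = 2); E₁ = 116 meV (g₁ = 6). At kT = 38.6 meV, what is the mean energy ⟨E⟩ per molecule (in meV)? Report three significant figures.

15.0 meV

Eᵢ/kT = 0, 3.0052.
Z = Σ gᵢe^(−Eᵢ/kT) = 2·e^(−0) + 6·e^(−3.0052) = 2.0000 + 0.29717 = 2.2972.
⟨E⟩ = Σ Eᵢ gᵢe^(−Eᵢ/kT) / Z = (0·2.0000 + 116·0.29717) / 2.2972 = 15.0 meV.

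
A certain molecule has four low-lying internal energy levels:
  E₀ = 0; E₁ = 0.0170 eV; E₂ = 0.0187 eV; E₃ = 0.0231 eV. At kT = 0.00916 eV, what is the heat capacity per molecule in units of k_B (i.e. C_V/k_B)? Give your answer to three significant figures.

0.856

Eᵢ/kT = 0, 1.8559, 2.0415, 2.5218.
Z = Σ e^(−Eᵢ/kT) = e^(−0) + e^(−1.8559) + e^(−2.0415) + e^(−2.5218) = 1.0000 + 0.15631 + 0.12983 + 0.080315 = 1.3665.
⟨E⟩ = 0.0050789 eV, ⟨E²⟩ = 0.000097644 eV².
C_V/k_B = (⟨E²⟩ − ⟨E⟩²)/(kT)² = (0.000097644 − 0.000025795)/0.000083906 = 0.856.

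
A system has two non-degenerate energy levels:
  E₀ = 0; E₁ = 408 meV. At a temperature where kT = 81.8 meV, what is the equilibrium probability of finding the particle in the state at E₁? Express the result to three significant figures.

0.00677

Eᵢ/kT = 0, 4.9878.
Z = Σ e^(−Eᵢ/kT) = e^(−0) + e^(−4.9878) = 1.0000 + 0.0068207 = 1.0068.
P₁ = e^(−E₁/kT) / Z = 0.0068207/1.0068 = 0.00677.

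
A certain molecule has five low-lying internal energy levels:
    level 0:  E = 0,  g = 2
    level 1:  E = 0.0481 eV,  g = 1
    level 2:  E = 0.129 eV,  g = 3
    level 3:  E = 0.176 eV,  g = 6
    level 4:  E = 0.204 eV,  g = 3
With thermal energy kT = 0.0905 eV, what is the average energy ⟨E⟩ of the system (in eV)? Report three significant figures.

Eᵢ/kT = 0, 0.53149, 1.4254, 1.9448, 2.2541.
Z = Σ gᵢe^(−Eᵢ/kT) = 2·e^(−0) + 1·e^(−0.53149) + 3·e^(−1.4254) + 6·e^(−1.9448) + 3·e^(−2.2541) = 2.0000 + 0.58773 + 0.72124 + 0.85809 + 0.31490 = 4.4820.
⟨E⟩ = Σ Eᵢ gᵢe^(−Eᵢ/kT) / Z = (0·2.0000 + 0.0481·0.58773 + 0.129·0.72124 + 0.176·0.85809 + 0.204·0.31490) / 4.4820 = 0.0751 eV.

0.0751 eV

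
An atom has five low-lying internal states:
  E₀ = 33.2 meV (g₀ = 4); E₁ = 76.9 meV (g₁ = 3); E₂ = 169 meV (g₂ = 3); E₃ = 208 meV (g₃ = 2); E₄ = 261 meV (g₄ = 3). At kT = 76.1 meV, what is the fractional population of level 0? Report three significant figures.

0.611

Eᵢ/kT = 0.43627, 1.0105, 2.2208, 2.7332, 3.4297.
Z = Σ gᵢe^(−Eᵢ/kT) = 4·e^(−0.43627) + 3·e^(−1.0105) + 3·e^(−2.2208) + 2·e^(−2.7332) + 3·e^(−3.4297) = 2.5858 + 1.0921 + 0.32557 + 0.13002 + 0.097190 = 4.2307.
P₀ = g₀ e^(−E₀/kT) / Z = 2.5858/4.2307 = 0.611.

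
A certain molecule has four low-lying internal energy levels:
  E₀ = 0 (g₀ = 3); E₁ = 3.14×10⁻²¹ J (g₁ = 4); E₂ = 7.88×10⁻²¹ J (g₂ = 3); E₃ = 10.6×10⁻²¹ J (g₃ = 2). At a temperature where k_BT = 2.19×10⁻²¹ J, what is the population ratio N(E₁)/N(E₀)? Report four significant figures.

n₁/n₀ = (g₁/g₀) exp[−(E₁−E₀)/kT] = (4/3) × exp(−(3.14 ×10⁻²¹ J)/(2.19 ×10⁻²¹ J)) = (4/3) × exp(-1.43379) = 0.3179.

0.3179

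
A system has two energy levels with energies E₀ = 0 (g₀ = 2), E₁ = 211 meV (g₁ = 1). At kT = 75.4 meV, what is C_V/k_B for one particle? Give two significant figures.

0.22

Eᵢ/kT = 0, 2.798.
Z = Σ gᵢe^(−Eᵢ/kT) = 2·e^(−0) + 1·e^(−2.798) = 2.000 + 0.06093 = 2.061.
⟨E⟩ = 6.238 meV, ⟨E²⟩ = 1316 meV².
C_V/k_B = (⟨E²⟩ − ⟨E⟩²)/(kT)² = (1316 − 38.91)/5685 = 0.22.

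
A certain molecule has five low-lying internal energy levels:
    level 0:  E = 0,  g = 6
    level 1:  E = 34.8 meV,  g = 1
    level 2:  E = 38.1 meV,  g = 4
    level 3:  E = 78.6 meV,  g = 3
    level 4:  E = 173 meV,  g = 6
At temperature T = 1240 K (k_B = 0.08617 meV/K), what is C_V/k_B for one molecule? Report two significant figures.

0.24

k_BT = 0.08617 × 1240 K = 106.9 meV.
Eᵢ/kT = 0, 0.3255, 0.3564, 0.7353, 1.618.
Z = Σ gᵢe^(−Eᵢ/kT) = 6·e^(−0) + 1·e^(−0.3255) + 4·e^(−0.3564) + 3·e^(−0.7353) + 6·e^(−1.618) = 6.000 + 0.7222 + 2.801 + 1.438 + 1.190 = 12.15.
⟨E⟩ = 37.10 meV, ⟨E²⟩ = 4069 meV².
C_V/k_B = (⟨E²⟩ − ⟨E⟩²)/(kT)² = (4069 − 1376)/11430 = 0.24.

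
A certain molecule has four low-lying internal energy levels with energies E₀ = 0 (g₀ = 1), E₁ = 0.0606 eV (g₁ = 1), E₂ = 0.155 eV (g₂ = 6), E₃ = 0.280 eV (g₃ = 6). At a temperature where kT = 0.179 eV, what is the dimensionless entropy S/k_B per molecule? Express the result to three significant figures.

Eᵢ/kT = 0, 0.33855, 0.86592, 1.5642.
Z = Σ gᵢe^(−Eᵢ/kT) = 1·e^(−0) + 1·e^(−0.33855) + 6·e^(−0.86592) + 6·e^(−1.5642) = 1.0000 + 0.71280 + 2.5240 + 1.2555 = 5.4923.
⟨E⟩ = Σ EᵢPᵢ = 0.14310 eV.
S/k_B = ln Z + ⟨E⟩/kT = ln(5.4923) + 0.14310/0.179 = 1.7033 + 0.79944 = 2.50.

2.50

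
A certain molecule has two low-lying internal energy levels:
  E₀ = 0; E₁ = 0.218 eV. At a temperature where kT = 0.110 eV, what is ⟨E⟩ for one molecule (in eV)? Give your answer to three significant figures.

Eᵢ/kT = 0, 1.9818.
Z = Σ e^(−Eᵢ/kT) = e^(−0) + e^(−1.9818) = 1.0000 + 0.13782 = 1.1378.
⟨E⟩ = Σ Eᵢ e^(−Eᵢ/kT) / Z = (0·1.0000 + 0.218·0.13782) / 1.1378 = 0.0264 eV.

0.0264 eV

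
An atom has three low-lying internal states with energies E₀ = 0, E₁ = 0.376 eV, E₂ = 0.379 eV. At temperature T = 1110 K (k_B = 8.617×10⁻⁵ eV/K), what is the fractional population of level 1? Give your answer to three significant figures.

k_BT = 8.617×10⁻⁵ × 1110 K = 0.095649 eV.
Eᵢ/kT = 0, 3.9310, 3.9624.
Z = Σ e^(−Eᵢ/kT) = e^(−0) + e^(−3.9310) + e^(−3.9624) = 1.0000 + 0.019624 + 0.019017 = 1.0386.
P₁ = e^(−E₁/kT) / Z = 0.019624/1.0386 = 0.0189.

0.0189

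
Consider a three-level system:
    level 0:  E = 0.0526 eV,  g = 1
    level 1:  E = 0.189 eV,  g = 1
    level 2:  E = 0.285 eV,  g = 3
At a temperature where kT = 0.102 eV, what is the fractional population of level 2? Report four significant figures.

0.1958

Eᵢ/kT = 0.515686, 1.85294, 2.79412.
Z = Σ gᵢe^(−Eᵢ/kT) = 1·e^(−0.515686) + 1·e^(−1.85294) + 3·e^(−2.79412) = 0.597091 + 0.156776 + 0.183506 = 0.937373.
P₂ = g₂ e^(−E₂/kT) / Z = 0.183506/0.937373 = 0.1958.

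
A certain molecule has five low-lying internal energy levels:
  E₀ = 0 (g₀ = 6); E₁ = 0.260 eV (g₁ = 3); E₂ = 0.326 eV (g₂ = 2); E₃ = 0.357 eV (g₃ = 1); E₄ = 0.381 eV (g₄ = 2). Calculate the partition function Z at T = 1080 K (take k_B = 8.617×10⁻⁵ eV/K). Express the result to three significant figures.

k_BT = 8.617×10⁻⁵ × 1080 K = 0.093064 eV.
Eᵢ/kT = 0, 2.7938, 3.5030, 3.8361, 4.0940.
Z = Σ gᵢe^(−Eᵢ/kT) = 6·e^(−0) + 3·e^(−2.7938) + 2·e^(−3.5030) + 1·e^(−3.8361) + 2·e^(−4.0940) = 6.0000 + 0.18356 + 0.060214 + 0.021578 + 0.033345 = 6.2987.

Z = 6.30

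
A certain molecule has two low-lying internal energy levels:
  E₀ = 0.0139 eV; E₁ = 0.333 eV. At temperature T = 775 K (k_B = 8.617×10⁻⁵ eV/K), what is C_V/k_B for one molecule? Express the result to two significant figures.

k_BT = 8.617×10⁻⁵ × 775 K = 0.06678 eV.
Eᵢ/kT = 0.2081, 4.987.
Z = Σ e^(−Eᵢ/kT) = e^(−0.2081) + e^(−4.987) = 0.8121 + 0.006826 = 0.8189.
⟨E⟩ = 0.01656 eV, ⟨E²⟩ = 0.001116 eV².
C_V/k_B = (⟨E²⟩ − ⟨E⟩²)/(kT)² = (0.001116 − 0.0002742)/0.004460 = 0.19.

0.19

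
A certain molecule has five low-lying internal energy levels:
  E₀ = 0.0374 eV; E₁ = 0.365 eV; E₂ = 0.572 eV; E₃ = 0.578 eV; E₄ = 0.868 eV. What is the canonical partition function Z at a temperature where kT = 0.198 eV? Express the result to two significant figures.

Eᵢ/kT = 0.1889, 1.843, 2.889, 2.919, 4.384.
Z = Σ e^(−Eᵢ/kT) = e^(−0.1889) + e^(−1.843) + e^(−2.889) + e^(−2.919) + e^(−4.384) = 0.8279 + 0.1583 + 0.05563 + 0.05399 + 0.01248 = 1.108.

Z = 1.1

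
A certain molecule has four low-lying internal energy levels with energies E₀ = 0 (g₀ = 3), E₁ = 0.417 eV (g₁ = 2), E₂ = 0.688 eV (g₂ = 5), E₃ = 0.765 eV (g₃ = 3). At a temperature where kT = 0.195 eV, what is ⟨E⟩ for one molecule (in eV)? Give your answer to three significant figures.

Eᵢ/kT = 0, 2.1385, 3.5282, 3.9231.
Z = Σ gᵢe^(−Eᵢ/kT) = 3·e^(−0) + 2·e^(−2.1385) + 5·e^(−3.5282) + 3·e^(−3.9231) = 3.0000 + 0.23566 + 0.14679 + 0.059339 = 3.4418.
⟨E⟩ = Σ Eᵢ gᵢe^(−Eᵢ/kT) / Z = (0·3.0000 + 0.417·0.23566 + 0.688·0.14679 + 0.765·0.059339) / 3.4418 = 0.0711 eV.

0.0711 eV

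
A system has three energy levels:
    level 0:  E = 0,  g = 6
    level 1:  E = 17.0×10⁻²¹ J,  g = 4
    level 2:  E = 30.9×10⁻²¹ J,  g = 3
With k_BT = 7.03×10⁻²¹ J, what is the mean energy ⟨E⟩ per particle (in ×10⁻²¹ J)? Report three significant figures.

Eᵢ/kT = 0, 2.4182, 4.3954.
Z = Σ gᵢe^(−Eᵢ/kT) = 6·e^(−0) + 4·e^(−2.4182) + 3·e^(−4.3954) = 6.0000 + 0.35633 + 0.037002 = 6.3933.
⟨E⟩ = Σ Eᵢ gᵢe^(−Eᵢ/kT) / Z = (0·6.0000 + 17.0·0.35633 + 30.9·0.037002) / 6.3933 = 1.13 ×10⁻²¹ J.

1.13 ×10⁻²¹ J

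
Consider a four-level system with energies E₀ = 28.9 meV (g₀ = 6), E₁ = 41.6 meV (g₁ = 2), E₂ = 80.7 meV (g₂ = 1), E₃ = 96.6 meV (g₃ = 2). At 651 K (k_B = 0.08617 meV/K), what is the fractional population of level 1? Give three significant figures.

k_BT = 0.08617 × 651 K = 56.097 meV.
Eᵢ/kT = 0.51518, 0.74157, 1.4386, 1.7220.
Z = Σ gᵢe^(−Eᵢ/kT) = 6·e^(−0.51518) + 2·e^(−0.74157) + 1·e^(−1.4386) + 2·e^(−1.7220) = 3.5844 + 0.95273 + 0.23726 + 0.35742 = 5.1318.
P₁ = g₁ e^(−E₁/kT) / Z = 0.95273/5.1318 = 0.186.

0.186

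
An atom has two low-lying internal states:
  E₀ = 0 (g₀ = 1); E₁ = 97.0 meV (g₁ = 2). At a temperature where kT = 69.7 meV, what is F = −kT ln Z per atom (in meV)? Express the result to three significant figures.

-28.1 meV

Eᵢ/kT = 0, 1.3917.
Z = Σ gᵢe^(−Eᵢ/kT) = 1·e^(−0) + 2·e^(−1.3917) = 1.0000 + 0.49730 = 1.4973.
F = −kT ln Z = −69.7 × ln(1.4973) = −69.7 × 0.40366 = -28.1 meV.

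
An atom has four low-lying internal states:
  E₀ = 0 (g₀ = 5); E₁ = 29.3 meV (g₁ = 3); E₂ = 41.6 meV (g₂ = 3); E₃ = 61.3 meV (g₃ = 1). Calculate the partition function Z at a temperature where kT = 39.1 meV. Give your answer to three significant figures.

Eᵢ/kT = 0, 0.74936, 1.0639, 1.5678.
Z = Σ gᵢe^(−Eᵢ/kT) = 5·e^(−0) + 3·e^(−0.74936) + 3·e^(−1.0639) + 1·e^(−1.5678) = 5.0000 + 1.4180 + 1.0353 + 0.20850 = 7.6618.

Z = 7.66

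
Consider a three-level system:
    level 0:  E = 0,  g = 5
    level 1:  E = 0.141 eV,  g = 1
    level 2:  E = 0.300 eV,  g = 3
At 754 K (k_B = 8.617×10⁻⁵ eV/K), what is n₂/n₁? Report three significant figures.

k_BT = 8.617×10⁻⁵ × 754 K = 0.064972 eV.
n₂/n₁ = (g₂/g₁) exp[−(E₂−E₁)/kT] = (3/1) × exp(−(0.159 eV)/(0.064972 eV)) = (3/1) × exp(-2.4472) = 0.260.

0.260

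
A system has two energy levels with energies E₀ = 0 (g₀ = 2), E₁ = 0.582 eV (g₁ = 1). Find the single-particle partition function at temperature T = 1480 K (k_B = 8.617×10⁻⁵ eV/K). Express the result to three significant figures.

Z = 2.01

k_BT = 8.617×10⁻⁵ × 1480 K = 0.12753 eV.
Eᵢ/kT = 0, 4.5636.
Z = Σ gᵢe^(−Eᵢ/kT) = 2·e^(−0) + 1·e^(−4.5636) = 2.0000 + 0.010424 = 2.0104.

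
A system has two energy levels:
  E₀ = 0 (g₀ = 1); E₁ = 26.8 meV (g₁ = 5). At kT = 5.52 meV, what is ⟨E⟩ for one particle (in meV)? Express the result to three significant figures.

Eᵢ/kT = 0, 4.8551.
Z = Σ gᵢe^(−Eᵢ/kT) = 1·e^(−0) + 5·e^(−4.8551) = 1.0000 + 0.038943 = 1.0389.
⟨E⟩ = Σ Eᵢ gᵢe^(−Eᵢ/kT) / Z = (0·1.0000 + 26.8·0.038943) / 1.0389 = 1.00 meV.

1.00 meV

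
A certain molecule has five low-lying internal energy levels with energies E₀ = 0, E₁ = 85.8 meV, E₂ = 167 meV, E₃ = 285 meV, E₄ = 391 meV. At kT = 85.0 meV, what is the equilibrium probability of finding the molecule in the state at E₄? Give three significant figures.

0.00649

Eᵢ/kT = 0, 1.0094, 1.9647, 3.3529, 4.6000.
Z = Σ e^(−Eᵢ/kT) = e^(−0) + e^(−1.0094) + e^(−1.9647) + e^(−3.3529) + e^(−4.6000) = 1.0000 + 0.36444 + 0.14020 + 0.034983 + 0.010052 = 1.5497.
P₄ = e^(−E₄/kT) / Z = 0.010052/1.5497 = 0.00649.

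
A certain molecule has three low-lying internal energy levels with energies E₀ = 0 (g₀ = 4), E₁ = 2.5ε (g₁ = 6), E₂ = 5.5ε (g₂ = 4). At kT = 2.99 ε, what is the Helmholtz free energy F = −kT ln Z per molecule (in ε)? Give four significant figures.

Eᵢ/kT = 0, 0.836120, 1.83946.
Z = Σ gᵢe^(−Eᵢ/kT) = 4·e^(−0) + 6·e^(−0.836120) + 4·e^(−1.83946) = 4.00000 + 2.60033 + 0.635613 = 7.23594.
F = −kT ln Z = −2.99 × ln(7.23594) = −2.99 × 1.97906 = -5.917 ε.

-5.917 ε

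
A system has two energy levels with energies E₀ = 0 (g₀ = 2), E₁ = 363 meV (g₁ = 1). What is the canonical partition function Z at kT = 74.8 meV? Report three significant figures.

Z = 2.01

Eᵢ/kT = 0, 4.8529.
Z = Σ gᵢe^(−Eᵢ/kT) = 2·e^(−0) + 1·e^(−4.8529) = 2.0000 + 0.0078057 = 2.0078.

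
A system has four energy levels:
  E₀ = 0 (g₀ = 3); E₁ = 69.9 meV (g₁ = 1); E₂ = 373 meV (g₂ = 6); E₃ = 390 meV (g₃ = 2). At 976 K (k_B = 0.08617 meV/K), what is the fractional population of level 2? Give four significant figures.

k_BT = 0.08617 × 976 K = 84.1019 meV.
Eᵢ/kT = 0, 0.831135, 4.43510, 4.63723.
Z = Σ gᵢe^(−Eᵢ/kT) = 3·e^(−0) + 1·e^(−0.831135) + 6·e^(−4.43510) + 2·e^(−4.63723) = 3.00000 + 0.435555 + 0.0711233 + 0.0193690 = 3.52605.
P₂ = g₂ e^(−E₂/kT) / Z = 0.0711233/3.52605 = 0.02017.

0.02017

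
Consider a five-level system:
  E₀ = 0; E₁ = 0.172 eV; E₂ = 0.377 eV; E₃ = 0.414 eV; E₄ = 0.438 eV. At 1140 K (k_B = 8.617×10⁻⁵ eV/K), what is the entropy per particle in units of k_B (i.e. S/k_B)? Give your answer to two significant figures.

0.61

k_BT = 8.617×10⁻⁵ × 1140 K = 0.09823 eV.
Eᵢ/kT = 0, 1.751, 3.838, 4.215, 4.459.
Z = Σ e^(−Eᵢ/kT) = e^(−0) + e^(−1.751) + e^(−3.838) + e^(−4.215) + e^(−4.459) = 1.000 + 0.1736 + 0.02154 + 0.01477 + 0.01157 = 1.221.
⟨E⟩ = Σ EᵢPᵢ = 0.04026 eV.
S/k_B = ln Z + ⟨E⟩/kT = ln(1.221) + 0.04026/0.09823 = 0.1997 + 0.4099 = 0.61.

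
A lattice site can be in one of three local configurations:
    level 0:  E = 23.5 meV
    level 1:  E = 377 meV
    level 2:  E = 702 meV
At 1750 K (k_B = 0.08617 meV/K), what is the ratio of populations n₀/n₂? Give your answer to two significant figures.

k_BT = 0.08617 × 1750 K = 150.8 meV.
n₀/n₂ = exp[−(E₀−E₂)/kT] = exp(−(-678.5 meV)/(150.8 meV)) = exp(4.499) = 90.

90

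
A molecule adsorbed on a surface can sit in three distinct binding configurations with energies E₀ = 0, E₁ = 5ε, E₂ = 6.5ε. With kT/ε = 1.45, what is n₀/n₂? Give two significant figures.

88

n₀/n₂ = exp[−(E₀−E₂)/kT] = exp(−(-6.5ε)/(1.45ε)) = exp(4.483) = 88.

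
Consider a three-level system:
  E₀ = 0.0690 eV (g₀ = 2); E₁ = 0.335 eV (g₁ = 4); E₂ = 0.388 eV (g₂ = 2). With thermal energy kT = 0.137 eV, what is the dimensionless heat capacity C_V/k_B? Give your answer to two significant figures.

Eᵢ/kT = 0.5036, 2.445, 2.832.
Z = Σ gᵢe^(−Eᵢ/kT) = 2·e^(−0.5036) + 4·e^(−2.445) + 2·e^(−2.832) = 1.209 + 0.3469 + 0.1178 = 1.674.
⟨E⟩ = 0.1466 eV, ⟨E²⟩ = 0.03729 eV².
C_V/k_B = (⟨E²⟩ − ⟨E⟩²)/(kT)² = (0.03729 − 0.02149)/0.01877 = 0.84.

0.84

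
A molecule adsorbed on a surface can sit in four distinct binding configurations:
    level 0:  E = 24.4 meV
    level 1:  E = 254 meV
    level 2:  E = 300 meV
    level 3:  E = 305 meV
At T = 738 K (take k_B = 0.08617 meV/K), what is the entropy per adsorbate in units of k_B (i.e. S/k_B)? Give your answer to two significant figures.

0.25

k_BT = 0.08617 × 738 K = 63.59 meV.
Eᵢ/kT = 0.3837, 3.994, 4.718, 4.796.
Z = Σ e^(−Eᵢ/kT) = e^(−0.3837) + e^(−3.994) + e^(−4.718) + e^(−4.796) = 0.6813 + 0.01843 + 0.008933 + 0.008263 = 0.7169.
⟨E⟩ = Σ EᵢPᵢ = 36.97 meV.
S/k_B = ln Z + ⟨E⟩/kT = ln(0.7169) + 36.97/63.59 = -0.3328 + 0.5814 = 0.25.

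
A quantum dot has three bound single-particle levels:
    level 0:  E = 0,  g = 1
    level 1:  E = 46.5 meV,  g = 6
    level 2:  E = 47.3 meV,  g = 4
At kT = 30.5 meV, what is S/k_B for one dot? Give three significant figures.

Eᵢ/kT = 0, 1.5246, 1.5508.
Z = Σ gᵢe^(−Eᵢ/kT) = 1·e^(−0) + 6·e^(−1.5246) + 4·e^(−1.5508) = 1.0000 + 1.3062 + 0.84831 = 3.1545.
⟨E⟩ = Σ EᵢPᵢ = 31.974 meV.
S/k_B = ln Z + ⟨E⟩/kT = ln(3.1545) + 31.974/30.5 = 1.1488 + 1.0483 = 2.20.

2.20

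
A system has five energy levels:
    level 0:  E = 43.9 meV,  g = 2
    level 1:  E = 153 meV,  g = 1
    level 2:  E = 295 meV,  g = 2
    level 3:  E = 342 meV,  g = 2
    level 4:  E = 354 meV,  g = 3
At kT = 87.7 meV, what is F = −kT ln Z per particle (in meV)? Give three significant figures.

-38.4 meV

Eᵢ/kT = 0.50057, 1.7446, 3.3637, 3.8997, 4.0365.
Z = Σ gᵢe^(−Eᵢ/kT) = 2·e^(−0.50057) + 1·e^(−1.7446) + 2·e^(−3.3637) + 2·e^(−3.8997) + 3·e^(−4.0365) = 1.2124 + 0.17471 + 0.069214 + 0.040496 + 0.052978 = 1.5498.
F = −kT ln Z = −87.7 × ln(1.5498) = −87.7 × 0.43813 = -38.4 meV.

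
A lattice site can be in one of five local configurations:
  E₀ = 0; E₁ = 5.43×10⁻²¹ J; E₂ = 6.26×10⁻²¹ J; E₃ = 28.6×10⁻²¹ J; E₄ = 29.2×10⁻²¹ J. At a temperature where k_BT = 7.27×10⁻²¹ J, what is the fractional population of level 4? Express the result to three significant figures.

0.00931

Eᵢ/kT = 0, 0.74691, 0.86107, 3.9340, 4.0165.
Z = Σ e^(−Eᵢ/kT) = e^(−0) + e^(−0.74691) + e^(−0.86107) + e^(−3.9340) + e^(−4.0165) = 1.0000 + 0.47383 + 0.42271 + 0.019565 + 0.018016 = 1.9341.
P₄ = e^(−E₄/kT) / Z = 0.018016/1.9341 = 0.00931.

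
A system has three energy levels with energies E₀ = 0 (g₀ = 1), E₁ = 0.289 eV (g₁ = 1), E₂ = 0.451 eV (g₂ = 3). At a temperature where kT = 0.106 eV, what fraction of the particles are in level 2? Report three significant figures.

0.0384

Eᵢ/kT = 0, 2.7264, 4.2547.
Z = Σ gᵢe^(−Eᵢ/kT) = 1·e^(−0) + 1·e^(−2.7264) + 3·e^(−4.2547) = 1.0000 + 0.065455 + 0.042592 = 1.1080.
P₂ = g₂ e^(−E₂/kT) / Z = 0.042592/1.1080 = 0.0384.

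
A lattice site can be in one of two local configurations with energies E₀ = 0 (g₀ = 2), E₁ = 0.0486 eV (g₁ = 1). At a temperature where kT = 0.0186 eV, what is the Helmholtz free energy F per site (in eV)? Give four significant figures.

Eᵢ/kT = 0, 2.61290.
Z = Σ gᵢe^(−Eᵢ/kT) = 2·e^(−0) + 1·e^(−2.61290) = 2.00000 + 0.0733216 = 2.07332.
F = −kT ln Z = −0.0186 × ln(2.07332) = −0.0186 × 0.729151 = -0.01356 eV.

-0.01356 eV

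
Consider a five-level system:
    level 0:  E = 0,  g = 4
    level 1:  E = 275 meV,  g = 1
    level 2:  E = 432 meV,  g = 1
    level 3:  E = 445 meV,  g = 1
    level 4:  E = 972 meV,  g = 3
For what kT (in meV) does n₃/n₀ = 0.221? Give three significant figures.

3610 meV

n₃/n₀ = (g₃/g₀) exp[−(E₃−E₀)/kT] = 0.221.
⇒ (E₃−E₀)/kT = ln((1/4)/0.221) = ln(1.1312) = 0.12328.
kT = 445 meV / 0.12328 = 3610 meV.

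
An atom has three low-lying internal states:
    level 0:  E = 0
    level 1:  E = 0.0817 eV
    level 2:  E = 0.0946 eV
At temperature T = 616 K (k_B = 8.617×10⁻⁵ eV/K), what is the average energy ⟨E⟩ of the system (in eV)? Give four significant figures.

0.02419 eV

k_BT = 8.617×10⁻⁵ × 616 K = 0.0530807 eV.
Eᵢ/kT = 0, 1.53917, 1.78219.
Z = Σ e^(−Eᵢ/kT) = e^(−0) + e^(−1.53917) + e^(−1.78219) = 1.00000 + 0.214559 + 0.168269 = 1.38283.
⟨E⟩ = Σ Eᵢ e^(−Eᵢ/kT) / Z = (0·1.00000 + 0.0817·0.214559 + 0.0946·0.168269) / 1.38283 = 0.02419 eV.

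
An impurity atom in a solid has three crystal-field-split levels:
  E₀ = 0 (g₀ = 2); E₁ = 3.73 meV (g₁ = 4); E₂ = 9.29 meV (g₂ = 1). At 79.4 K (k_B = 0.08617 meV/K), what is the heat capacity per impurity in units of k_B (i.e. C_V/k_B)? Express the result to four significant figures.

0.1299

k_BT = 0.08617 × 79.4 K = 6.84190 meV.
Eᵢ/kT = 0, 0.545170, 1.35781.
Z = Σ gᵢe^(−Eᵢ/kT) = 2·e^(−0) + 4·e^(−0.545170) + 1·e^(−1.35781) = 2.00000 + 2.31897 + 0.257223 = 4.57619.
⟨E⟩ = 2.41235 meV, ⟨E²⟩ = 11.9014 meV².
C_V/k_B = (⟨E²⟩ − ⟨E⟩²)/(kT)² = (11.9014 − 5.81943)/46.8116 = 0.1299.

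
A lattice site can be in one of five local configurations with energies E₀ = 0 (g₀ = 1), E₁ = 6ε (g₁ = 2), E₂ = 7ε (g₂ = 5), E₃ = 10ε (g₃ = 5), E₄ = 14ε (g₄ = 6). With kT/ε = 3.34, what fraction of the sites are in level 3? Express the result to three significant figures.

0.109

Eᵢ/kT = 0, 1.7964, 2.0958, 2.9940, 4.1916.
Z = Σ gᵢe^(−Eᵢ/kT) = 1·e^(−0) + 2·e^(−1.7964) + 5·e^(−2.0958) + 5·e^(−2.9940) + 6·e^(−4.1916) = 1.0000 + 0.33179 + 0.61486 + 0.25043 + 0.090732 = 2.2878.
P₃ = g₃ e^(−E₃/kT) / Z = 0.25043/2.2878 = 0.109.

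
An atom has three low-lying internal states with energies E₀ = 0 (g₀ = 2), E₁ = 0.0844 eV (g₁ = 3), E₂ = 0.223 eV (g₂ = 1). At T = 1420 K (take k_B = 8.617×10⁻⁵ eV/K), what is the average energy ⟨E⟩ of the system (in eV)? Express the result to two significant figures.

k_BT = 8.617×10⁻⁵ × 1420 K = 0.1224 eV.
Eᵢ/kT = 0, 0.6895, 1.822.
Z = Σ gᵢe^(−Eᵢ/kT) = 2·e^(−0) + 3·e^(−0.6895) + 1·e^(−1.822) = 2.000 + 1.505 + 0.1617 = 3.667.
⟨E⟩ = Σ Eᵢ gᵢe^(−Eᵢ/kT) / Z = (0·2.000 + 0.0844·1.505 + 0.223·0.1617) / 3.667 = 0.044 eV.

0.044 eV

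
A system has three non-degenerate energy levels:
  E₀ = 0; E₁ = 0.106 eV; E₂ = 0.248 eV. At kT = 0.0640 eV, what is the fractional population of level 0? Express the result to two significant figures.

0.83

Eᵢ/kT = 0, 1.656, 3.875.
Z = Σ e^(−Eᵢ/kT) = e^(−0) + e^(−1.656) + e^(−3.875) = 1.000 + 0.1909 + 0.02075 = 1.212.
P₀ = e^(−E₀/kT) / Z = 1.000/1.212 = 0.83.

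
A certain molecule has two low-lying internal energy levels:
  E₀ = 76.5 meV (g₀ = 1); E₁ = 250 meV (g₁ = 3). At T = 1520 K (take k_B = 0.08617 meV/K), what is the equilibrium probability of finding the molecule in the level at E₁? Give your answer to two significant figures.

0.44

k_BT = 0.08617 × 1520 K = 131.0 meV.
Eᵢ/kT = 0.5840, 1.908.
Z = Σ gᵢe^(−Eᵢ/kT) = 1·e^(−0.5840) + 3·e^(−1.908) = 0.5577 + 0.4451 = 1.003.
P₁ = g₁ e^(−E₁/kT) / Z = 0.4451/1.003 = 0.44.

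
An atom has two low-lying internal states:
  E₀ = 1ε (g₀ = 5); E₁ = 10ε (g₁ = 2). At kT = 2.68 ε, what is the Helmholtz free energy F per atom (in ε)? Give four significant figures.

Eᵢ/kT = 0.373134, 3.73134.
Z = Σ gᵢe^(−Eᵢ/kT) = 5·e^(−0.373134) + 2·e^(−3.73134) = 3.44286 + 0.0479214 = 3.49078.
F = −kT ln Z = −2.68 × ln(3.49078) = −2.68 × 1.25013 = -3.350 ε.

-3.350 ε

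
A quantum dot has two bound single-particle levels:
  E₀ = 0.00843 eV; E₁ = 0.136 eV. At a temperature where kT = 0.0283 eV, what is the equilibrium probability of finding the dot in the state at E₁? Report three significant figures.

Eᵢ/kT = 0.29788, 4.8057.
Z = Σ e^(−Eᵢ/kT) = e^(−0.29788) + e^(−4.8057) = 0.74239 + 0.0081830 = 0.75057.
P₁ = e^(−E₁/kT) / Z = 0.0081830/0.75057 = 0.0109.

0.0109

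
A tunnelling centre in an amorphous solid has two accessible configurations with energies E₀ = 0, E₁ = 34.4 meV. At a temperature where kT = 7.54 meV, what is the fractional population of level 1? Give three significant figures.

Eᵢ/kT = 0, 4.5623.
Z = Σ e^(−Eᵢ/kT) = e^(−0) + e^(−4.5623) = 1.0000 + 0.010438 = 1.0104.
P₁ = e^(−E₁/kT) / Z = 0.010438/1.0104 = 0.0103.

0.0103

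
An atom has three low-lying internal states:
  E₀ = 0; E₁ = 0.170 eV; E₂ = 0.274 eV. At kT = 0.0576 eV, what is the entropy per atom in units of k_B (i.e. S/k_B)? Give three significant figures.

0.243

Eᵢ/kT = 0, 2.9514, 4.7569.
Z = Σ e^(−Eᵢ/kT) = e^(−0) + e^(−2.9514) + e^(−4.7569) = 1.0000 + 0.052266 + 0.0085922 = 1.0609.
⟨E⟩ = Σ EᵢPᵢ = 0.010594 eV.
S/k_B = ln Z + ⟨E⟩/kT = ln(1.0609) + 0.010594/0.0576 = 0.059118 + 0.18392 = 0.243.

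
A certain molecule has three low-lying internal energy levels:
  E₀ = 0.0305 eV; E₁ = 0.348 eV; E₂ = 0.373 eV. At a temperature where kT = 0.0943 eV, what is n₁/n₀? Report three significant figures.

0.0345

n₁/n₀ = exp[−(E₁−E₀)/kT] = exp(−(0.3175 eV)/(0.0943 eV)) = exp(-3.3669) = 0.0345.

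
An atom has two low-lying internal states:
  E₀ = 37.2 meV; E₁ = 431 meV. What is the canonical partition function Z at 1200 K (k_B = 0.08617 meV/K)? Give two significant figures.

k_BT = 0.08617 × 1200 K = 103.4 meV.
Eᵢ/kT = 0.3598, 4.168.
Z = Σ e^(−Eᵢ/kT) = e^(−0.3598) + e^(−4.168) = 0.6978 + 0.01548 = 0.7133.

Z = 0.71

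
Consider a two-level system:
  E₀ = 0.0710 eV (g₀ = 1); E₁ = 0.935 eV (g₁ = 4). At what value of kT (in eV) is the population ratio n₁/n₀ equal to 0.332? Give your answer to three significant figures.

0.347 eV

n₁/n₀ = (g₁/g₀) exp[−(E₁−E₀)/kT] = 0.332.
⇒ (E₁−E₀)/kT = ln((4/1)/0.332) = ln(12.048) = 2.4889.
kT = 0.8640 eV / 2.4889 = 0.347 eV.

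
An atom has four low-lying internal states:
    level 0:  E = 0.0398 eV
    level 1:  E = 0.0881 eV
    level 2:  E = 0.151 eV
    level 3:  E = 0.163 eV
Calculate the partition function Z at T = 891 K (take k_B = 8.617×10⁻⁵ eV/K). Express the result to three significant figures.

Z = 1.17

k_BT = 8.617×10⁻⁵ × 891 K = 0.076777 eV.
Eᵢ/kT = 0.51838, 1.1475, 1.9667, 2.1230.
Z = Σ e^(−Eᵢ/kT) = e^(−0.51838) + e^(−1.1475) + e^(−1.9667) + e^(−2.1230) = 0.59548 + 0.31743 + 0.13992 + 0.11967 = 1.1725.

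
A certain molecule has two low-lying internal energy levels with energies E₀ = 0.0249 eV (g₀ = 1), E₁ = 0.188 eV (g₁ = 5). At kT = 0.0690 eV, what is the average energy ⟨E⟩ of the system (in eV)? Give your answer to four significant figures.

0.07707 eV

Eᵢ/kT = 0.360870, 2.72464.
Z = Σ gᵢe^(−Eᵢ/kT) = 1·e^(−0.360870) + 5·e^(−2.72464) = 0.697070 + 0.327849 = 1.02492.
⟨E⟩ = Σ Eᵢ gᵢe^(−Eᵢ/kT) / Z = (0.0249·0.697070 + 0.188·0.327849) / 1.02492 = 0.07707 eV.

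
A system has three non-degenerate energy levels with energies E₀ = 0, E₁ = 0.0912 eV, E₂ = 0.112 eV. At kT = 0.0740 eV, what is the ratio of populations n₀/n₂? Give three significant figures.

n₀/n₂ = exp[−(E₀−E₂)/kT] = exp(−(-0.112 eV)/(0.0740 eV)) = exp(1.5135) = 4.54.

4.54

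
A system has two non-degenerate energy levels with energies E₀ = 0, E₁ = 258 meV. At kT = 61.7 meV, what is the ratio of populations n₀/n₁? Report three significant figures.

n₀/n₁ = exp[−(E₀−E₁)/kT] = exp(−(-258 meV)/(61.7 meV)) = exp(4.1815) = 65.5.

65.5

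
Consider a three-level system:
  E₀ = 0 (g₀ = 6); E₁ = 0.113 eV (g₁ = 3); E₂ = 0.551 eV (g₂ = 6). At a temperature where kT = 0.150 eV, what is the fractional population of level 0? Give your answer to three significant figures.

0.793

Eᵢ/kT = 0, 0.75333, 3.6733.
Z = Σ gᵢe^(−Eᵢ/kT) = 6·e^(−0) + 3·e^(−0.75333) + 6·e^(−3.6733) = 6.0000 + 1.4124 + 0.15236 = 7.5648.
P₀ = g₀ e^(−E₀/kT) / Z = 6.0000/7.5648 = 0.793.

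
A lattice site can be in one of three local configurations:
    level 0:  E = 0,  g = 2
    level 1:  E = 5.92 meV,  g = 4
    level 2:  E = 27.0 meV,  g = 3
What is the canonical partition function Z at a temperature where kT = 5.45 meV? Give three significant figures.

Z = 3.37

Eᵢ/kT = 0, 1.0862, 4.9541.
Z = Σ gᵢe^(−Eᵢ/kT) = 2·e^(−0) + 4·e^(−1.0862) + 3·e^(−4.9541) = 2.0000 + 1.3500 + 0.021163 = 3.3712.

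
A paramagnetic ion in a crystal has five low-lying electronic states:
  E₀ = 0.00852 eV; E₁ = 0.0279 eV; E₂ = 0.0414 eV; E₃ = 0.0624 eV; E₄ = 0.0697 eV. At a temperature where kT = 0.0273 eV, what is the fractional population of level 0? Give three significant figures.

Eᵢ/kT = 0.31209, 1.0220, 1.5165, 2.2857, 2.5531.
Z = Σ e^(−Eᵢ/kT) = e^(−0.31209) + e^(−1.0220) + e^(−1.5165) + e^(−2.2857) + e^(−2.5531) = 0.73192 + 0.35987 + 0.21948 + 0.10170 + 0.077840 = 1.4908.
P₀ = e^(−E₀/kT) / Z = 0.73192/1.4908 = 0.491.

0.491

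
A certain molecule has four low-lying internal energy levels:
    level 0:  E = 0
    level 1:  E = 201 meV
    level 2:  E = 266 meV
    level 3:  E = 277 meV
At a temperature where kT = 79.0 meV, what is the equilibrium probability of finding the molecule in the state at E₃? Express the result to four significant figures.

0.02625

Eᵢ/kT = 0, 2.54430, 3.36709, 3.50633.
Z = Σ e^(−Eᵢ/kT) = e^(−0) + e^(−2.54430) + e^(−3.36709) + e^(−3.50633) = 1.00000 + 0.0785280 + 0.0344899 + 0.0300068 = 1.14302.
P₃ = e^(−E₃/kT) / Z = 0.0300068/1.14302 = 0.02625.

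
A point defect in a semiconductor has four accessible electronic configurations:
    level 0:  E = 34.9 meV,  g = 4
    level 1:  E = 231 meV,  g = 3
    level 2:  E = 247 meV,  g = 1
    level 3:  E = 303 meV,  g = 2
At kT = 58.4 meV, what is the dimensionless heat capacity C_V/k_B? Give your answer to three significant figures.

Eᵢ/kT = 0.59760, 3.9555, 4.2295, 5.1884.
Z = Σ gᵢe^(−Eᵢ/kT) = 4·e^(−0.59760) + 3·e^(−3.9555) + 1·e^(−4.2295) + 2·e^(−5.1884) = 2.2005 + 0.057447 + 0.014560 + 0.011162 = 2.2837.
⟨E⟩ = 42.495 meV, ⟨E²⟩ = 3353.6 meV².
C_V/k_B = (⟨E²⟩ − ⟨E⟩²)/(kT)² = (3353.6 − 1805.8)/3410.6 = 0.454.

0.454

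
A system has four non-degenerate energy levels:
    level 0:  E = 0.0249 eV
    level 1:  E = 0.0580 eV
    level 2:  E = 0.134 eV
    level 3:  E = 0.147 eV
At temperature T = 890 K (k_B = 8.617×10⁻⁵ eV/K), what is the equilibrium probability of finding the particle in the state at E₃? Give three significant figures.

0.0972

k_BT = 8.617×10⁻⁵ × 890 K = 0.076691 eV.
Eᵢ/kT = 0.32468, 0.75628, 1.7473, 1.9168.
Z = Σ e^(−Eᵢ/kT) = e^(−0.32468) + e^(−0.75628) + e^(−1.7473) + e^(−1.9168) = 0.72276 + 0.46941 + 0.17424 + 0.14708 = 1.5135.
P₃ = e^(−E₃/kT) / Z = 0.14708/1.5135 = 0.0972.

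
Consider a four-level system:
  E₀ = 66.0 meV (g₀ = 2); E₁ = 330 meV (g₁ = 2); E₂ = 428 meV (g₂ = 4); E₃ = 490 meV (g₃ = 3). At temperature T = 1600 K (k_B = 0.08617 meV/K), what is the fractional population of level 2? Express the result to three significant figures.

0.106

k_BT = 0.08617 × 1600 K = 137.87 meV.
Eᵢ/kT = 0.47871, 2.3936, 3.1044, 3.5541.
Z = Σ gᵢe^(−Eᵢ/kT) = 2·e^(−0.47871) + 2·e^(−2.3936) + 4·e^(−3.1044) + 3·e^(−3.5541) = 1.2392 + 0.18260 + 0.17941 + 0.085821 = 1.6870.
P₂ = g₂ e^(−E₂/kT) / Z = 0.17941/1.6870 = 0.106.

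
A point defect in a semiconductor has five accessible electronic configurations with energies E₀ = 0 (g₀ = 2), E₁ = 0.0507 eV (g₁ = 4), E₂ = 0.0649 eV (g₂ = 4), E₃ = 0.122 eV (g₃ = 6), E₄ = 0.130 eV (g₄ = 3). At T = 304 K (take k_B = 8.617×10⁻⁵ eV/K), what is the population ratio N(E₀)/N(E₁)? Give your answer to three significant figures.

k_BT = 8.617×10⁻⁵ × 304 K = 0.026196 eV.
n₀/n₁ = (g₀/g₁) exp[−(E₀−E₁)/kT] = (2/4) × exp(−(-0.0507 eV)/(0.026196 eV)) = (2/4) × exp(1.9354) = 3.46.

3.46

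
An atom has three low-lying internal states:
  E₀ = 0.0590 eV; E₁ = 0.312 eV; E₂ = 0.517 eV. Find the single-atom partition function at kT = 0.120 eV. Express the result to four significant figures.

Z = 0.6993

Eᵢ/kT = 0.491667, 2.60000, 4.30833.
Z = Σ e^(−Eᵢ/kT) = e^(−0.491667) + e^(−2.60000) + e^(−4.30833) = 0.611606 + 0.0742736 + 0.0134560 = 0.699336.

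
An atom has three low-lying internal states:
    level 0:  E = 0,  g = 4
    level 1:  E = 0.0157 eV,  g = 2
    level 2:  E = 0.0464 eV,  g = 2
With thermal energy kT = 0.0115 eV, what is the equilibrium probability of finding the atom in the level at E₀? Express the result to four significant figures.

0.8799

Eᵢ/kT = 0, 1.36522, 4.03478.
Z = Σ gᵢe^(−Eᵢ/kT) = 4·e^(−0) + 2·e^(−1.36522) + 2·e^(−4.03478) = 4.00000 + 0.510649 + 0.0353791 = 4.54603.
P₀ = g₀ e^(−E₀/kT) / Z = 4.00000/4.54603 = 0.8799.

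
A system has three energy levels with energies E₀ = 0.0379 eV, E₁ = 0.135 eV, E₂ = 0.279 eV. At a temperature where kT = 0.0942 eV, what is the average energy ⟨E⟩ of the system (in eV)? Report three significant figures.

0.0751 eV

Eᵢ/kT = 0.40234, 1.4331, 2.9618.
Z = Σ e^(−Eᵢ/kT) = e^(−0.40234) + e^(−1.4331) + e^(−2.9618) = 0.66875 + 0.23857 + 0.051726 = 0.95905.
⟨E⟩ = Σ Eᵢ e^(−Eᵢ/kT) / Z = (0.0379·0.66875 + 0.135·0.23857 + 0.279·0.051726) / 0.95905 = 0.0751 eV.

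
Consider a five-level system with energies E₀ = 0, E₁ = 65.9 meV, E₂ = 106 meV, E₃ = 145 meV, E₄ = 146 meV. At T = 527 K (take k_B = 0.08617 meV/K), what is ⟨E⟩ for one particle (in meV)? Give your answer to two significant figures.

27 meV

k_BT = 0.08617 × 527 K = 45.41 meV.
Eᵢ/kT = 0, 1.451, 2.334, 3.193, 3.215.
Z = Σ e^(−Eᵢ/kT) = e^(−0) + e^(−1.451) + e^(−2.334) + e^(−3.193) + e^(−3.215) = 1.000 + 0.2343 + 0.09691 + 0.04105 + 0.04016 = 1.412.
⟨E⟩ = Σ Eᵢ e^(−Eᵢ/kT) / Z = (0·1.000 + 65.9·0.2343 + 106·0.09691 + 145·0.04105 + 146·0.04016) / 1.412 = 27 meV.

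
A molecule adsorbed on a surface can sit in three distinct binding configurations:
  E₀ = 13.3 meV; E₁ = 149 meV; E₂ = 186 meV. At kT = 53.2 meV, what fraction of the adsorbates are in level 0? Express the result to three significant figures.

0.895

Eᵢ/kT = 0.25000, 2.8008, 3.4962.
Z = Σ e^(−Eᵢ/kT) = e^(−0.25000) + e^(−2.8008) + e^(−3.4962) = 0.77880 + 0.060761 + 0.030312 = 0.86987.
P₀ = e^(−E₀/kT) / Z = 0.77880/0.86987 = 0.895.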